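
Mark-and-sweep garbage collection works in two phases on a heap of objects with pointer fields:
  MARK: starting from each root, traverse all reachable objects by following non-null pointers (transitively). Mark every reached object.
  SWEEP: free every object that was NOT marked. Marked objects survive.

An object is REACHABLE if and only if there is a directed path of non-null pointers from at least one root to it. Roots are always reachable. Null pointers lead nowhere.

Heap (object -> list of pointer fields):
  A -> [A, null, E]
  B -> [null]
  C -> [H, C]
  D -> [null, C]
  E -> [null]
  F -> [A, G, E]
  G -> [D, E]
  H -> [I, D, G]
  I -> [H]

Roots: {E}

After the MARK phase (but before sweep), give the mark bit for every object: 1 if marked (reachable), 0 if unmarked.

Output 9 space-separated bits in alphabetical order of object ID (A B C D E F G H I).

Roots: E
Mark E: refs=null, marked=E
Unmarked (collected): A B C D F G H I

Answer: 0 0 0 0 1 0 0 0 0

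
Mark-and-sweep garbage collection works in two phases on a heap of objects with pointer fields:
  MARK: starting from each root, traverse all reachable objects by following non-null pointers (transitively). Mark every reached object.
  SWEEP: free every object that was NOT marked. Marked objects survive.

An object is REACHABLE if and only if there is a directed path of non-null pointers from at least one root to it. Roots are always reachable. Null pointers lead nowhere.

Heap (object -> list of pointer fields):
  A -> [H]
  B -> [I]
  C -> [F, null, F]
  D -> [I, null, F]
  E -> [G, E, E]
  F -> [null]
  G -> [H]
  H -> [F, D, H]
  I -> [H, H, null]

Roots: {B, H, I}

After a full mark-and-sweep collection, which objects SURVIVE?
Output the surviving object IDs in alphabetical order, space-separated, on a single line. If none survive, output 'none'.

Roots: B H I
Mark B: refs=I, marked=B
Mark H: refs=F D H, marked=B H
Mark I: refs=H H null, marked=B H I
Mark F: refs=null, marked=B F H I
Mark D: refs=I null F, marked=B D F H I
Unmarked (collected): A C E G

Answer: B D F H I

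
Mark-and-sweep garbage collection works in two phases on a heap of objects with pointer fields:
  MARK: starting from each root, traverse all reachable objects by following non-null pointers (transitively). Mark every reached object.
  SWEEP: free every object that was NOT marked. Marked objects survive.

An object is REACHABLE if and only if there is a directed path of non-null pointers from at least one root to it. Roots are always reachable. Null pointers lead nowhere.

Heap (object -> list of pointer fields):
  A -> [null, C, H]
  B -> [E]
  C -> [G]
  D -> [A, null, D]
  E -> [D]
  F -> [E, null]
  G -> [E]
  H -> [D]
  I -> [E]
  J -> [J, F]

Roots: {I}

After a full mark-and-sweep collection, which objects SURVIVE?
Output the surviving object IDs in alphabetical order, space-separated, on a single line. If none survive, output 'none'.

Roots: I
Mark I: refs=E, marked=I
Mark E: refs=D, marked=E I
Mark D: refs=A null D, marked=D E I
Mark A: refs=null C H, marked=A D E I
Mark C: refs=G, marked=A C D E I
Mark H: refs=D, marked=A C D E H I
Mark G: refs=E, marked=A C D E G H I
Unmarked (collected): B F J

Answer: A C D E G H I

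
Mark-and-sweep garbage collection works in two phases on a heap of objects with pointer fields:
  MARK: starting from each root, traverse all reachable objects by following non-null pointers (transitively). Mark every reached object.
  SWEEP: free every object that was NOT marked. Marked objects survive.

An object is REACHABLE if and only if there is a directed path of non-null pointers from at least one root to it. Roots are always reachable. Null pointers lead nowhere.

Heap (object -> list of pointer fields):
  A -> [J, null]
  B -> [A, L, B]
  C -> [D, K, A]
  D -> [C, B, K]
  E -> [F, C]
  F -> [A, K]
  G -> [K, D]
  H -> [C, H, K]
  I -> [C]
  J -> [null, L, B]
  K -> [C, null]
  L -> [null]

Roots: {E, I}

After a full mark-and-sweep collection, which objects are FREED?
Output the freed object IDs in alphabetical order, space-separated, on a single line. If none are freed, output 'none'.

Roots: E I
Mark E: refs=F C, marked=E
Mark I: refs=C, marked=E I
Mark F: refs=A K, marked=E F I
Mark C: refs=D K A, marked=C E F I
Mark A: refs=J null, marked=A C E F I
Mark K: refs=C null, marked=A C E F I K
Mark D: refs=C B K, marked=A C D E F I K
Mark J: refs=null L B, marked=A C D E F I J K
Mark B: refs=A L B, marked=A B C D E F I J K
Mark L: refs=null, marked=A B C D E F I J K L
Unmarked (collected): G H

Answer: G H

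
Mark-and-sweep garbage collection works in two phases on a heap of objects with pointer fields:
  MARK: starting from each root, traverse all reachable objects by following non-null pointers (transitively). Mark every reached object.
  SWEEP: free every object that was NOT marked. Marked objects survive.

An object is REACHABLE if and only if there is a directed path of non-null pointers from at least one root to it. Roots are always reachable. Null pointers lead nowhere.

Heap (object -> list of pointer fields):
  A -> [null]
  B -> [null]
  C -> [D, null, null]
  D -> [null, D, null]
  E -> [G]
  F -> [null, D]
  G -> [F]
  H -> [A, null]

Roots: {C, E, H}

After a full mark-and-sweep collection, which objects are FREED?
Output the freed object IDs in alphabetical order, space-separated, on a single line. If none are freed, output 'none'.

Answer: B

Derivation:
Roots: C E H
Mark C: refs=D null null, marked=C
Mark E: refs=G, marked=C E
Mark H: refs=A null, marked=C E H
Mark D: refs=null D null, marked=C D E H
Mark G: refs=F, marked=C D E G H
Mark A: refs=null, marked=A C D E G H
Mark F: refs=null D, marked=A C D E F G H
Unmarked (collected): B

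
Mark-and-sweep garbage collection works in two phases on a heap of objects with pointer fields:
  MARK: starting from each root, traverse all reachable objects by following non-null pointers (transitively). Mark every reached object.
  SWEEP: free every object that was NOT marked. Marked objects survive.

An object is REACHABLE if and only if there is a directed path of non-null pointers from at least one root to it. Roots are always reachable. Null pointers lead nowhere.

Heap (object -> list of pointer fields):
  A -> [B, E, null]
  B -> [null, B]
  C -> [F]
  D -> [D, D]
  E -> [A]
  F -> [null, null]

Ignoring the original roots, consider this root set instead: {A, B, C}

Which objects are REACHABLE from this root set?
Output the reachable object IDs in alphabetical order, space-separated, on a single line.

Roots: A B C
Mark A: refs=B E null, marked=A
Mark B: refs=null B, marked=A B
Mark C: refs=F, marked=A B C
Mark E: refs=A, marked=A B C E
Mark F: refs=null null, marked=A B C E F
Unmarked (collected): D

Answer: A B C E F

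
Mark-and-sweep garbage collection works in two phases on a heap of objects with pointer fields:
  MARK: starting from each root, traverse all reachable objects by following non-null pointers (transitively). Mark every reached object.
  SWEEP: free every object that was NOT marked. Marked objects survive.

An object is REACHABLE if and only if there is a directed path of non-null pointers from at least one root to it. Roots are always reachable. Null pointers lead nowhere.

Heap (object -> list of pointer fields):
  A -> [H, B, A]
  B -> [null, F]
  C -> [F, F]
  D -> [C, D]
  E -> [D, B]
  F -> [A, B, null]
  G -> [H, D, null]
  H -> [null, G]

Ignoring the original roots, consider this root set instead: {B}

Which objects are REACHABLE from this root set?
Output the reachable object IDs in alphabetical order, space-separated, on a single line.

Answer: A B C D F G H

Derivation:
Roots: B
Mark B: refs=null F, marked=B
Mark F: refs=A B null, marked=B F
Mark A: refs=H B A, marked=A B F
Mark H: refs=null G, marked=A B F H
Mark G: refs=H D null, marked=A B F G H
Mark D: refs=C D, marked=A B D F G H
Mark C: refs=F F, marked=A B C D F G H
Unmarked (collected): E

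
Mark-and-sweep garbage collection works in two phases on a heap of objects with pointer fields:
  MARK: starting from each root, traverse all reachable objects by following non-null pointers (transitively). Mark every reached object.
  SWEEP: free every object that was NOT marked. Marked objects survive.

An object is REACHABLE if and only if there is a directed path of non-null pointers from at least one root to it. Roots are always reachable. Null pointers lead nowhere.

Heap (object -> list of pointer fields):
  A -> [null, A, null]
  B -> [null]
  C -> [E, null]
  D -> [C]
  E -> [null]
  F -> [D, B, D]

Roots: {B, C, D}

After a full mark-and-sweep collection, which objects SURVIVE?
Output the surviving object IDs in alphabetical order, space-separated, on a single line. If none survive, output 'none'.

Answer: B C D E

Derivation:
Roots: B C D
Mark B: refs=null, marked=B
Mark C: refs=E null, marked=B C
Mark D: refs=C, marked=B C D
Mark E: refs=null, marked=B C D E
Unmarked (collected): A F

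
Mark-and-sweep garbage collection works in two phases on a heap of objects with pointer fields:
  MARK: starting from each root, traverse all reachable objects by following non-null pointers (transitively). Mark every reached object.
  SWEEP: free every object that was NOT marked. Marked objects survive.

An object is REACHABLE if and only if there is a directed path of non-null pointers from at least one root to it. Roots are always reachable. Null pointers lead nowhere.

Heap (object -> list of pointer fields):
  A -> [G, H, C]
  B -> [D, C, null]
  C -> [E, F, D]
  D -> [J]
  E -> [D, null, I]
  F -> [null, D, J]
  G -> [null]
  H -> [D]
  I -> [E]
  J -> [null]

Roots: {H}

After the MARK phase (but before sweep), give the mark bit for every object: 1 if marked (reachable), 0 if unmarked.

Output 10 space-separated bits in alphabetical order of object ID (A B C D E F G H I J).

Answer: 0 0 0 1 0 0 0 1 0 1

Derivation:
Roots: H
Mark H: refs=D, marked=H
Mark D: refs=J, marked=D H
Mark J: refs=null, marked=D H J
Unmarked (collected): A B C E F G I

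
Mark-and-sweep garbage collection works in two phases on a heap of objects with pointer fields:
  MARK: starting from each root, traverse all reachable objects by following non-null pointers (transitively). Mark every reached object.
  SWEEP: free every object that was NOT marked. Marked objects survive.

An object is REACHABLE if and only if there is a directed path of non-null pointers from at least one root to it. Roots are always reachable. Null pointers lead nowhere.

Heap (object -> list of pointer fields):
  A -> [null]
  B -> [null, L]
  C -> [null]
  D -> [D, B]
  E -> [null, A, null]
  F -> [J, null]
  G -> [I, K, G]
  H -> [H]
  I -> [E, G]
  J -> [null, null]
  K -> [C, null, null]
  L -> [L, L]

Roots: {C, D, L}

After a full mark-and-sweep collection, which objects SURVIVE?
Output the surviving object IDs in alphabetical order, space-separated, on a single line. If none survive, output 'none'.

Answer: B C D L

Derivation:
Roots: C D L
Mark C: refs=null, marked=C
Mark D: refs=D B, marked=C D
Mark L: refs=L L, marked=C D L
Mark B: refs=null L, marked=B C D L
Unmarked (collected): A E F G H I J K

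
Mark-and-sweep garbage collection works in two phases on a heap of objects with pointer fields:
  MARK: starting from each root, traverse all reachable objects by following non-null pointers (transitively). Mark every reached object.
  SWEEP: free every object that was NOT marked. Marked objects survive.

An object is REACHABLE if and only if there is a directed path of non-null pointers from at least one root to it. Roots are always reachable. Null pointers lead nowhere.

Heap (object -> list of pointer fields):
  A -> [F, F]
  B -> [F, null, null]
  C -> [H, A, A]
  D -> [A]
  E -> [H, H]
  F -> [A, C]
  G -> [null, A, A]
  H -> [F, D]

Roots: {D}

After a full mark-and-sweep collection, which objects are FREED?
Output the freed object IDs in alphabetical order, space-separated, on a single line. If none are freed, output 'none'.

Answer: B E G

Derivation:
Roots: D
Mark D: refs=A, marked=D
Mark A: refs=F F, marked=A D
Mark F: refs=A C, marked=A D F
Mark C: refs=H A A, marked=A C D F
Mark H: refs=F D, marked=A C D F H
Unmarked (collected): B E G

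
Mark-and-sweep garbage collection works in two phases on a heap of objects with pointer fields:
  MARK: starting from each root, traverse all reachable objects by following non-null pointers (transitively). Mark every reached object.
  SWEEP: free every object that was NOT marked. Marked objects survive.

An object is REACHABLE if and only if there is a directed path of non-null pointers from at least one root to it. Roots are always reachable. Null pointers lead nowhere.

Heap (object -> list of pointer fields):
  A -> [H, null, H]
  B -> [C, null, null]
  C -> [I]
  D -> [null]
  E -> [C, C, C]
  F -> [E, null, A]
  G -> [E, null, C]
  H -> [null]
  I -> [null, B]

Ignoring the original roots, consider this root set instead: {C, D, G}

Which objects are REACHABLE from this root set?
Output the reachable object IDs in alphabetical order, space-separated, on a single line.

Roots: C D G
Mark C: refs=I, marked=C
Mark D: refs=null, marked=C D
Mark G: refs=E null C, marked=C D G
Mark I: refs=null B, marked=C D G I
Mark E: refs=C C C, marked=C D E G I
Mark B: refs=C null null, marked=B C D E G I
Unmarked (collected): A F H

Answer: B C D E G I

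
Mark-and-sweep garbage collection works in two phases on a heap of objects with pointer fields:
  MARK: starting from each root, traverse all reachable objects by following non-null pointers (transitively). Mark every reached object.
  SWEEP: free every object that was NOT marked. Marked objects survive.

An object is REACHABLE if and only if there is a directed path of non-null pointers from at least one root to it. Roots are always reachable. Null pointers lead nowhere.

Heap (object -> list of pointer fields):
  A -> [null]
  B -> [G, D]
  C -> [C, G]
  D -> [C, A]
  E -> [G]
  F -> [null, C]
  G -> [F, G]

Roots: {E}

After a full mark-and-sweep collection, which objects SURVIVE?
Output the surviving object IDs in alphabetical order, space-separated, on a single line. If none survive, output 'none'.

Roots: E
Mark E: refs=G, marked=E
Mark G: refs=F G, marked=E G
Mark F: refs=null C, marked=E F G
Mark C: refs=C G, marked=C E F G
Unmarked (collected): A B D

Answer: C E F G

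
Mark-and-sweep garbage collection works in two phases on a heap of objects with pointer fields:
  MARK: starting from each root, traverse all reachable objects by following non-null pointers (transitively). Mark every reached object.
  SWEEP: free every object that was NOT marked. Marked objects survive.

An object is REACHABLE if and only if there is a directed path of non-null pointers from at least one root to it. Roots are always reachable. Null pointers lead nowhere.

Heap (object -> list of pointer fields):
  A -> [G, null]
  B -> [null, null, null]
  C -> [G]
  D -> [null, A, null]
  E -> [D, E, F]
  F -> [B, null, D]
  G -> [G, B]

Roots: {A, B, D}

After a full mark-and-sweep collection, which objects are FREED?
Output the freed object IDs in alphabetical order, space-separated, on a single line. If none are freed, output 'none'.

Answer: C E F

Derivation:
Roots: A B D
Mark A: refs=G null, marked=A
Mark B: refs=null null null, marked=A B
Mark D: refs=null A null, marked=A B D
Mark G: refs=G B, marked=A B D G
Unmarked (collected): C E F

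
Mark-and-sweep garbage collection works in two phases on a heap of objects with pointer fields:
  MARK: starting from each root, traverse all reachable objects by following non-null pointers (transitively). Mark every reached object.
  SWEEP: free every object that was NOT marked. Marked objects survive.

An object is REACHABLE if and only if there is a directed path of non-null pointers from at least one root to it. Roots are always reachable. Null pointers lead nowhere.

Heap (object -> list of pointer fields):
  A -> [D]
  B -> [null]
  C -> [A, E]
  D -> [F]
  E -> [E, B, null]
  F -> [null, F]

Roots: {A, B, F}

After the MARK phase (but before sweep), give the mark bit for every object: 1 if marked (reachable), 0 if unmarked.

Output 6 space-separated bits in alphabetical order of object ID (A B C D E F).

Answer: 1 1 0 1 0 1

Derivation:
Roots: A B F
Mark A: refs=D, marked=A
Mark B: refs=null, marked=A B
Mark F: refs=null F, marked=A B F
Mark D: refs=F, marked=A B D F
Unmarked (collected): C E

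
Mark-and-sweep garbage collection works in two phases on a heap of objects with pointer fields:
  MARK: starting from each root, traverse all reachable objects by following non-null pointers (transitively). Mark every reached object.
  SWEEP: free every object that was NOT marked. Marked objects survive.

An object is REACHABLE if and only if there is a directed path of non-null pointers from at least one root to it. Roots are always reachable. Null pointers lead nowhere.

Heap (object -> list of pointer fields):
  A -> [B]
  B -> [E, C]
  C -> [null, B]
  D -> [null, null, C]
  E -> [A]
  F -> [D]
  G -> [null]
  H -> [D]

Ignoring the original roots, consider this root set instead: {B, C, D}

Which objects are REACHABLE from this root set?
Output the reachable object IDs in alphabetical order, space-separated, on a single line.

Answer: A B C D E

Derivation:
Roots: B C D
Mark B: refs=E C, marked=B
Mark C: refs=null B, marked=B C
Mark D: refs=null null C, marked=B C D
Mark E: refs=A, marked=B C D E
Mark A: refs=B, marked=A B C D E
Unmarked (collected): F G H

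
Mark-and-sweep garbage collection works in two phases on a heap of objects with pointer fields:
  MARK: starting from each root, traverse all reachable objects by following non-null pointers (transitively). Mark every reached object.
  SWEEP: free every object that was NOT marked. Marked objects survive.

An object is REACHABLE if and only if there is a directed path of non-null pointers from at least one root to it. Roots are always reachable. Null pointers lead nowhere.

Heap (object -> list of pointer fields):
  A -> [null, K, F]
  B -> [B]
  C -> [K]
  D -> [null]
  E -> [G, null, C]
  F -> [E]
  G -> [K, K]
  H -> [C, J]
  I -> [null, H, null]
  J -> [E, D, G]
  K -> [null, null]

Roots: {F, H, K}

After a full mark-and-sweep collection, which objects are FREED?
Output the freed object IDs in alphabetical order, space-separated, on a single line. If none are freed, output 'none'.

Answer: A B I

Derivation:
Roots: F H K
Mark F: refs=E, marked=F
Mark H: refs=C J, marked=F H
Mark K: refs=null null, marked=F H K
Mark E: refs=G null C, marked=E F H K
Mark C: refs=K, marked=C E F H K
Mark J: refs=E D G, marked=C E F H J K
Mark G: refs=K K, marked=C E F G H J K
Mark D: refs=null, marked=C D E F G H J K
Unmarked (collected): A B I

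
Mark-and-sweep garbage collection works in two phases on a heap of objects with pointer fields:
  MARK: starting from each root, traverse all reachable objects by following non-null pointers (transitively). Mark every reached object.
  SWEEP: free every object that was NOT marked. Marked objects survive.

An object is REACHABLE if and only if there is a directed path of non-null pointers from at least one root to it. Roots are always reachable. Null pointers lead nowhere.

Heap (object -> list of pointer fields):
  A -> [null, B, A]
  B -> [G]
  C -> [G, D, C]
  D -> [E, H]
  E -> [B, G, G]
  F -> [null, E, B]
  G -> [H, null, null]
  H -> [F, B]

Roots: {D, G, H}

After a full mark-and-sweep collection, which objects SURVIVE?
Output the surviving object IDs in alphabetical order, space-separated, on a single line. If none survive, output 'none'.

Answer: B D E F G H

Derivation:
Roots: D G H
Mark D: refs=E H, marked=D
Mark G: refs=H null null, marked=D G
Mark H: refs=F B, marked=D G H
Mark E: refs=B G G, marked=D E G H
Mark F: refs=null E B, marked=D E F G H
Mark B: refs=G, marked=B D E F G H
Unmarked (collected): A C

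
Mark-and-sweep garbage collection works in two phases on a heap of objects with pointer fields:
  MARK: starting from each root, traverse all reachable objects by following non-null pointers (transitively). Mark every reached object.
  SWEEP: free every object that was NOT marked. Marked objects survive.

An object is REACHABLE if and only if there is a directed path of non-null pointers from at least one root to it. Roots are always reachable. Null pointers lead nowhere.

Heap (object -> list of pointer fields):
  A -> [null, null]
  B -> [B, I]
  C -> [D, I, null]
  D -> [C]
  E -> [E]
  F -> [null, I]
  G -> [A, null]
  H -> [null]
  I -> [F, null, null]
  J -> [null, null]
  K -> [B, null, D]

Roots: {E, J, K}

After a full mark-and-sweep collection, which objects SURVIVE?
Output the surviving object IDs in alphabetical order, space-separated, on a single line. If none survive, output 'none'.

Roots: E J K
Mark E: refs=E, marked=E
Mark J: refs=null null, marked=E J
Mark K: refs=B null D, marked=E J K
Mark B: refs=B I, marked=B E J K
Mark D: refs=C, marked=B D E J K
Mark I: refs=F null null, marked=B D E I J K
Mark C: refs=D I null, marked=B C D E I J K
Mark F: refs=null I, marked=B C D E F I J K
Unmarked (collected): A G H

Answer: B C D E F I J K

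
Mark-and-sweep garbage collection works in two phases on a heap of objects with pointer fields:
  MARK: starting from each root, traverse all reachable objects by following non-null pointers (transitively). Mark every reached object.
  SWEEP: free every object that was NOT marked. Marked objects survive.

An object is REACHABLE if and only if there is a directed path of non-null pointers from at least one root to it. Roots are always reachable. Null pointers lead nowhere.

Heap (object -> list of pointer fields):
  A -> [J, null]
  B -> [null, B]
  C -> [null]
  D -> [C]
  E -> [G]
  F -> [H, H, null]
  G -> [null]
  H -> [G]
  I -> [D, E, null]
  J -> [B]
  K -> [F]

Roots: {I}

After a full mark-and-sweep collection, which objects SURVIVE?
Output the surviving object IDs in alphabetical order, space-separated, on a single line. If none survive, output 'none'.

Roots: I
Mark I: refs=D E null, marked=I
Mark D: refs=C, marked=D I
Mark E: refs=G, marked=D E I
Mark C: refs=null, marked=C D E I
Mark G: refs=null, marked=C D E G I
Unmarked (collected): A B F H J K

Answer: C D E G I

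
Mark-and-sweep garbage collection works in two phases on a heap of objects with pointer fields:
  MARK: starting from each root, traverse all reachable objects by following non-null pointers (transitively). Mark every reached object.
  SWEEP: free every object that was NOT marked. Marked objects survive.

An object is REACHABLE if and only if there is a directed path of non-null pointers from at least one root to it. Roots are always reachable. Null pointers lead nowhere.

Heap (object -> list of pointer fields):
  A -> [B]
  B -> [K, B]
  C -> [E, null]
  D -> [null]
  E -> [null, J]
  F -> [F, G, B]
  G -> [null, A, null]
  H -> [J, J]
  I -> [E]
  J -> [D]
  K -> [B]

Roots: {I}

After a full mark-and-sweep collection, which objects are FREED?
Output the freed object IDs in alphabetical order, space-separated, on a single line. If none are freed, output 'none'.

Roots: I
Mark I: refs=E, marked=I
Mark E: refs=null J, marked=E I
Mark J: refs=D, marked=E I J
Mark D: refs=null, marked=D E I J
Unmarked (collected): A B C F G H K

Answer: A B C F G H K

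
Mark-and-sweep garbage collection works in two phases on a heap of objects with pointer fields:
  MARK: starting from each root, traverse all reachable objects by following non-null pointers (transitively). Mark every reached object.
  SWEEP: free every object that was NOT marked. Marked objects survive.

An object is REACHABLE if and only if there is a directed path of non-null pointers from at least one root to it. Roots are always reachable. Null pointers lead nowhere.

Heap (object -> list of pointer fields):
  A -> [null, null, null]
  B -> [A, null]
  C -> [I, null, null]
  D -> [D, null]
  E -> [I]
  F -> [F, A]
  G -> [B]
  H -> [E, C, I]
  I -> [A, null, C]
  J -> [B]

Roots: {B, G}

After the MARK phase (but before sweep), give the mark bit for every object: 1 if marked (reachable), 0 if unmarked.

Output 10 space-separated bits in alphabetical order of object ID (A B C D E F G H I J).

Answer: 1 1 0 0 0 0 1 0 0 0

Derivation:
Roots: B G
Mark B: refs=A null, marked=B
Mark G: refs=B, marked=B G
Mark A: refs=null null null, marked=A B G
Unmarked (collected): C D E F H I J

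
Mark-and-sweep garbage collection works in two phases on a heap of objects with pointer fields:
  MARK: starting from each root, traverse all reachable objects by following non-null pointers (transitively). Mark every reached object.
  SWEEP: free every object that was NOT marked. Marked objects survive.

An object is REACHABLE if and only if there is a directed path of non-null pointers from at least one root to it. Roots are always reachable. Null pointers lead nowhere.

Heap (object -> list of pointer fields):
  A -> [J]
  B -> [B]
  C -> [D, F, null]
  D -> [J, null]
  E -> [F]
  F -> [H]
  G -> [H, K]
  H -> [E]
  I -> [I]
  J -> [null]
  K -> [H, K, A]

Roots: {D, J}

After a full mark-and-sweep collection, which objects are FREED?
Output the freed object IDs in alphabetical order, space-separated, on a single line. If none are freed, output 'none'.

Roots: D J
Mark D: refs=J null, marked=D
Mark J: refs=null, marked=D J
Unmarked (collected): A B C E F G H I K

Answer: A B C E F G H I K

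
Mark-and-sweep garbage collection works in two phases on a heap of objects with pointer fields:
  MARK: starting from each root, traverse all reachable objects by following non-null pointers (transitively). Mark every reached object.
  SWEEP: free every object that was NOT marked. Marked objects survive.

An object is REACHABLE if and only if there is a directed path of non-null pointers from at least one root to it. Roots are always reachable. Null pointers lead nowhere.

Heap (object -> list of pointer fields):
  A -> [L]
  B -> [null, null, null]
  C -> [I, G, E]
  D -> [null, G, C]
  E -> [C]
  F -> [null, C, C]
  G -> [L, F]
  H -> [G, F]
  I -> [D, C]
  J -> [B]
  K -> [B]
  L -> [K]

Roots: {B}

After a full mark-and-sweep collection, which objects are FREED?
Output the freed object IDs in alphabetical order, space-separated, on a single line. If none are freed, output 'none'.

Roots: B
Mark B: refs=null null null, marked=B
Unmarked (collected): A C D E F G H I J K L

Answer: A C D E F G H I J K L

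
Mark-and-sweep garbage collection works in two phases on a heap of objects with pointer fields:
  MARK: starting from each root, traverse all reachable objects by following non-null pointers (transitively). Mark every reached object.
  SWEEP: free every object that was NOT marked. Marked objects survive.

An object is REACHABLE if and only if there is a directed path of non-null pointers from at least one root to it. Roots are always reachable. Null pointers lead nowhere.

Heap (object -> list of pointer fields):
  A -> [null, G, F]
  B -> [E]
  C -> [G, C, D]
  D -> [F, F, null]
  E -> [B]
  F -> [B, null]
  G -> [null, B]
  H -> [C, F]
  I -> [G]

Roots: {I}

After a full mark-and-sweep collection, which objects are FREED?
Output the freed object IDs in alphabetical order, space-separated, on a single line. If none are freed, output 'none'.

Answer: A C D F H

Derivation:
Roots: I
Mark I: refs=G, marked=I
Mark G: refs=null B, marked=G I
Mark B: refs=E, marked=B G I
Mark E: refs=B, marked=B E G I
Unmarked (collected): A C D F H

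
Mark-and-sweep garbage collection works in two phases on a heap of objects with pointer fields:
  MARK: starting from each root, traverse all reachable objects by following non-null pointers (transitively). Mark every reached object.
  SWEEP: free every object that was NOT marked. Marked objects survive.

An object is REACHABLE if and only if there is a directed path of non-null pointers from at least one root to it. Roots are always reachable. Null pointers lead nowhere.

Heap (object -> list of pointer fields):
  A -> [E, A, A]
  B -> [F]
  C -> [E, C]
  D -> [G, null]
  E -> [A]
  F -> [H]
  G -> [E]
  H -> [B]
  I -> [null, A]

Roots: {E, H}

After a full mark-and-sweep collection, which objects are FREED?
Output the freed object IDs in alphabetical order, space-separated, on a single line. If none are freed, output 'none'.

Answer: C D G I

Derivation:
Roots: E H
Mark E: refs=A, marked=E
Mark H: refs=B, marked=E H
Mark A: refs=E A A, marked=A E H
Mark B: refs=F, marked=A B E H
Mark F: refs=H, marked=A B E F H
Unmarked (collected): C D G I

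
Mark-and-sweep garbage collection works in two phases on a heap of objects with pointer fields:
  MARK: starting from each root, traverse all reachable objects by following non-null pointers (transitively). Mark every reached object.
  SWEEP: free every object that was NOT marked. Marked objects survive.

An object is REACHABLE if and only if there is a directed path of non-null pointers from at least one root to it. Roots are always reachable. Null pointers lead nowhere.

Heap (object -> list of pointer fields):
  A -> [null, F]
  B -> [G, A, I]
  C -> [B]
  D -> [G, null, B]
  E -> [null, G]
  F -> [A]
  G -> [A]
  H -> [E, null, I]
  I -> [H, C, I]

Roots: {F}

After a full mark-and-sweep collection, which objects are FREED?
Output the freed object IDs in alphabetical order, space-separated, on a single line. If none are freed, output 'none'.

Roots: F
Mark F: refs=A, marked=F
Mark A: refs=null F, marked=A F
Unmarked (collected): B C D E G H I

Answer: B C D E G H I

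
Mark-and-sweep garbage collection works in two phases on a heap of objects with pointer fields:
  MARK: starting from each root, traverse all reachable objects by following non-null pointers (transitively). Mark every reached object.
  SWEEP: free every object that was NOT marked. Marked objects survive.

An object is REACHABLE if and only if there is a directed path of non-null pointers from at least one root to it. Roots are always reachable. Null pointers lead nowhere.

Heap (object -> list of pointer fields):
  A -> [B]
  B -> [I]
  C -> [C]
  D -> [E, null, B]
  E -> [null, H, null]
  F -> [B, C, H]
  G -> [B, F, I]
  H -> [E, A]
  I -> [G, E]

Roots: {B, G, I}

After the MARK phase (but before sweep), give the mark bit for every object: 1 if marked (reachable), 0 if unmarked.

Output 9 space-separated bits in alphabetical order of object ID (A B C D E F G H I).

Answer: 1 1 1 0 1 1 1 1 1

Derivation:
Roots: B G I
Mark B: refs=I, marked=B
Mark G: refs=B F I, marked=B G
Mark I: refs=G E, marked=B G I
Mark F: refs=B C H, marked=B F G I
Mark E: refs=null H null, marked=B E F G I
Mark C: refs=C, marked=B C E F G I
Mark H: refs=E A, marked=B C E F G H I
Mark A: refs=B, marked=A B C E F G H I
Unmarked (collected): D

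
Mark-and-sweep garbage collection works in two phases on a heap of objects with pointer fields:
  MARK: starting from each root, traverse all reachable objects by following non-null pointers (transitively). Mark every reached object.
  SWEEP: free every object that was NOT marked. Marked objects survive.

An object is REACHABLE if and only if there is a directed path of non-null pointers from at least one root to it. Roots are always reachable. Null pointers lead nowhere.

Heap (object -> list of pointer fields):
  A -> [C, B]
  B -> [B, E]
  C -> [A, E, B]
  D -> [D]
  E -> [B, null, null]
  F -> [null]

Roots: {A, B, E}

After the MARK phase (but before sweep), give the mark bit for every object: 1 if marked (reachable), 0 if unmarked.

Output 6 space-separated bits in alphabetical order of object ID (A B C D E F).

Roots: A B E
Mark A: refs=C B, marked=A
Mark B: refs=B E, marked=A B
Mark E: refs=B null null, marked=A B E
Mark C: refs=A E B, marked=A B C E
Unmarked (collected): D F

Answer: 1 1 1 0 1 0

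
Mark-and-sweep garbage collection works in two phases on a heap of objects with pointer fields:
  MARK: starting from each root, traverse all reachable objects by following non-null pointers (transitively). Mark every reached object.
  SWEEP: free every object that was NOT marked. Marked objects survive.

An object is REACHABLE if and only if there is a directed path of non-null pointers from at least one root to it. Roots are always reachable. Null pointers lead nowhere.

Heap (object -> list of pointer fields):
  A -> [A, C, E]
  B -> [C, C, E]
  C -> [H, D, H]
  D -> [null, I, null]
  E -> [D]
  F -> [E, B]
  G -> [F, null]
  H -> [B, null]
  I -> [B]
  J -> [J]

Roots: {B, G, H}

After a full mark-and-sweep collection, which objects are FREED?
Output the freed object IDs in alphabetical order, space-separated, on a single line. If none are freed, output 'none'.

Answer: A J

Derivation:
Roots: B G H
Mark B: refs=C C E, marked=B
Mark G: refs=F null, marked=B G
Mark H: refs=B null, marked=B G H
Mark C: refs=H D H, marked=B C G H
Mark E: refs=D, marked=B C E G H
Mark F: refs=E B, marked=B C E F G H
Mark D: refs=null I null, marked=B C D E F G H
Mark I: refs=B, marked=B C D E F G H I
Unmarked (collected): A J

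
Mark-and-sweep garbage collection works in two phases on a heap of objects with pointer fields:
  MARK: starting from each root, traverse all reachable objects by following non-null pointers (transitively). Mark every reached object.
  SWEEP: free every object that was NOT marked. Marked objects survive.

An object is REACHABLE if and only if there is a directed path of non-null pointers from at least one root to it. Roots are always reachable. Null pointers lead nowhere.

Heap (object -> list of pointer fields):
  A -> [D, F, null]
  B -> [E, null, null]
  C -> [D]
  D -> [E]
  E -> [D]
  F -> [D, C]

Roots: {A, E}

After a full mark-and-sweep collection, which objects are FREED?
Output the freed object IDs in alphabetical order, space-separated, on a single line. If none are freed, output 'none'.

Answer: B

Derivation:
Roots: A E
Mark A: refs=D F null, marked=A
Mark E: refs=D, marked=A E
Mark D: refs=E, marked=A D E
Mark F: refs=D C, marked=A D E F
Mark C: refs=D, marked=A C D E F
Unmarked (collected): B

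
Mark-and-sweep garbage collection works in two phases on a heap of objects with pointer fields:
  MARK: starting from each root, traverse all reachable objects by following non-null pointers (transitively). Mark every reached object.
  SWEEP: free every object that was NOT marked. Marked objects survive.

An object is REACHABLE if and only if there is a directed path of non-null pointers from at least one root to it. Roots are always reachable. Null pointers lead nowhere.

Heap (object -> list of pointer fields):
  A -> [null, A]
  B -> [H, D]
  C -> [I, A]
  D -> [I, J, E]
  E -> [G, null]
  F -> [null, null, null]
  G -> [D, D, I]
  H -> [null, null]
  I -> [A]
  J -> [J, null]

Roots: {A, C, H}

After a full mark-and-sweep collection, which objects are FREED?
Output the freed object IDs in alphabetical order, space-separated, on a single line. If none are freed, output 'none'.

Answer: B D E F G J

Derivation:
Roots: A C H
Mark A: refs=null A, marked=A
Mark C: refs=I A, marked=A C
Mark H: refs=null null, marked=A C H
Mark I: refs=A, marked=A C H I
Unmarked (collected): B D E F G J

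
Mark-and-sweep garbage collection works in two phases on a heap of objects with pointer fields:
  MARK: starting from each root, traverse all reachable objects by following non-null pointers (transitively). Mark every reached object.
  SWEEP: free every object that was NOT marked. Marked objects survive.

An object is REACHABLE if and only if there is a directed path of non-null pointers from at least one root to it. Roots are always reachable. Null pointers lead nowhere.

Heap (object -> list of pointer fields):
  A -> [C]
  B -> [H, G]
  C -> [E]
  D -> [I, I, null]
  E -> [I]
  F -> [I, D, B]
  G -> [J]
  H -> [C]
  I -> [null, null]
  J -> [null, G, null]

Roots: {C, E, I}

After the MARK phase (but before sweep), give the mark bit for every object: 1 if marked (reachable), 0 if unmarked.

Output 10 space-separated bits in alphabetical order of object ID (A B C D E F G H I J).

Answer: 0 0 1 0 1 0 0 0 1 0

Derivation:
Roots: C E I
Mark C: refs=E, marked=C
Mark E: refs=I, marked=C E
Mark I: refs=null null, marked=C E I
Unmarked (collected): A B D F G H J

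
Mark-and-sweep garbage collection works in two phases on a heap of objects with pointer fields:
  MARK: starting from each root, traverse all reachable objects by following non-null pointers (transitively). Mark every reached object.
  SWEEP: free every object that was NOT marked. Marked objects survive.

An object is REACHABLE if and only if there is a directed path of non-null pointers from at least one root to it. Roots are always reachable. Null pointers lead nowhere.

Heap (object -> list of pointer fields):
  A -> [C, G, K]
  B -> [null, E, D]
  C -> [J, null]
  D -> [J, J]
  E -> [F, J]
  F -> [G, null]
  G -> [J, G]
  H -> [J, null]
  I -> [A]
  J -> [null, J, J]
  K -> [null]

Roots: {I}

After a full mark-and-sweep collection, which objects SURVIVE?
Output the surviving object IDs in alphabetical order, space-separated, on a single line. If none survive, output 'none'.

Answer: A C G I J K

Derivation:
Roots: I
Mark I: refs=A, marked=I
Mark A: refs=C G K, marked=A I
Mark C: refs=J null, marked=A C I
Mark G: refs=J G, marked=A C G I
Mark K: refs=null, marked=A C G I K
Mark J: refs=null J J, marked=A C G I J K
Unmarked (collected): B D E F H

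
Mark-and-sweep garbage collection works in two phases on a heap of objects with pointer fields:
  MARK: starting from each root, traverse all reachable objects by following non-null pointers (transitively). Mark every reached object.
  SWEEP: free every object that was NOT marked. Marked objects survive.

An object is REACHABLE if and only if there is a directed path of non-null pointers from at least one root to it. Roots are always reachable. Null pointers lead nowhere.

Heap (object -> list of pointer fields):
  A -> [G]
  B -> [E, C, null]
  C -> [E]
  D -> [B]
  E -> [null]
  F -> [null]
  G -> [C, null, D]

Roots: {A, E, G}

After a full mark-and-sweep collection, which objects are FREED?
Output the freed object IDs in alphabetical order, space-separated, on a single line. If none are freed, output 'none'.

Roots: A E G
Mark A: refs=G, marked=A
Mark E: refs=null, marked=A E
Mark G: refs=C null D, marked=A E G
Mark C: refs=E, marked=A C E G
Mark D: refs=B, marked=A C D E G
Mark B: refs=E C null, marked=A B C D E G
Unmarked (collected): F

Answer: F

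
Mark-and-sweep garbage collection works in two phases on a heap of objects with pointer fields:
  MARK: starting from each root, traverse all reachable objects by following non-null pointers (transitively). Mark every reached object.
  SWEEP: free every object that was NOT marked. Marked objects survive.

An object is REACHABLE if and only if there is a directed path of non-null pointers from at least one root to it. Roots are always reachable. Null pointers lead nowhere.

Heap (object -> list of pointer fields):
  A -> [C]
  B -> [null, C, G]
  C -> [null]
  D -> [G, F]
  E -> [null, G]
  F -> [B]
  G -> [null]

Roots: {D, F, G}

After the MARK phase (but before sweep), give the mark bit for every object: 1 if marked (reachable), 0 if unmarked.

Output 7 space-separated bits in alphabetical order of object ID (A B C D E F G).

Answer: 0 1 1 1 0 1 1

Derivation:
Roots: D F G
Mark D: refs=G F, marked=D
Mark F: refs=B, marked=D F
Mark G: refs=null, marked=D F G
Mark B: refs=null C G, marked=B D F G
Mark C: refs=null, marked=B C D F G
Unmarked (collected): A E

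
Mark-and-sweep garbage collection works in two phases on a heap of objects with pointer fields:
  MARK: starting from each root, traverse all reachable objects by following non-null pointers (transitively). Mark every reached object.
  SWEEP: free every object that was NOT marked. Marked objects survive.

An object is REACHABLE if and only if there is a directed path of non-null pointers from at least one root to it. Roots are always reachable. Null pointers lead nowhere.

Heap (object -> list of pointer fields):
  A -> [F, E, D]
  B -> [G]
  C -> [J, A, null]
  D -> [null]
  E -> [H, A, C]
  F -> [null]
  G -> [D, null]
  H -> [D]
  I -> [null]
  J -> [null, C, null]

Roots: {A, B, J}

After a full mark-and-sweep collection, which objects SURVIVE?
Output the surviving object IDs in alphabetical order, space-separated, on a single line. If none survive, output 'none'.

Answer: A B C D E F G H J

Derivation:
Roots: A B J
Mark A: refs=F E D, marked=A
Mark B: refs=G, marked=A B
Mark J: refs=null C null, marked=A B J
Mark F: refs=null, marked=A B F J
Mark E: refs=H A C, marked=A B E F J
Mark D: refs=null, marked=A B D E F J
Mark G: refs=D null, marked=A B D E F G J
Mark C: refs=J A null, marked=A B C D E F G J
Mark H: refs=D, marked=A B C D E F G H J
Unmarked (collected): I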